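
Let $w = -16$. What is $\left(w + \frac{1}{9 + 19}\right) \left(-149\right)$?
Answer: $\frac{66603}{28} \approx 2378.7$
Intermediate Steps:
$\left(w + \frac{1}{9 + 19}\right) \left(-149\right) = \left(-16 + \frac{1}{9 + 19}\right) \left(-149\right) = \left(-16 + \frac{1}{28}\right) \left(-149\right) = \left(- \frac{447}{28}\right) \left(-149\right) = \frac{66603}{28}$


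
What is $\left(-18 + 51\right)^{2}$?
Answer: $1089$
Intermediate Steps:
$\left(-18 + 51\right)^{2} = 33^{2} = 1089$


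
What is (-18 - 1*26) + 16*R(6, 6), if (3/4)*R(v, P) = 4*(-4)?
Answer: -1156/3 ≈ -385.33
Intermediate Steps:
R(v, P) = -64/3 (R(v, P) = 4*(4*(-4))/3 = (4/3)*(-16) = -64/3)
(-18 - 1*26) + 16*R(6, 6) = (-18 - 1*26) + 16*(-64/3) = (-18 - 26) - 1024/3 = -44 - 1024/3 = -1156/3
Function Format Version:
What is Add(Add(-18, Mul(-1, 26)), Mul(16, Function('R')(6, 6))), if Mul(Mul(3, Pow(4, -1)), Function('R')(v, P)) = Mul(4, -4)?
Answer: Rational(-1156, 3) ≈ -385.33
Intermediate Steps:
Function('R')(v, P) = Rational(-64, 3) (Function('R')(v, P) = Mul(Rational(4, 3), Mul(4, -4)) = Mul(Rational(4, 3), -16) = Rational(-64, 3))
Add(Add(-18, Mul(-1, 26)), Mul(16, Function('R')(6, 6))) = Add(Add(-18, Mul(-1, 26)), Mul(16, Rational(-64, 3))) = Add(Add(-18, -26), Rational(-1024, 3)) = Add(-44, Rational(-1024, 3)) = Rational(-1156, 3)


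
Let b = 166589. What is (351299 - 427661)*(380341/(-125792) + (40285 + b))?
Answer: -993573238155927/62896 ≈ -1.5797e+10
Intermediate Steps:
(351299 - 427661)*(380341/(-125792) + (40285 + b)) = (351299 - 427661)*(380341/(-125792) + (40285 + 166589)) = -76362*(380341*(-1/125792) + 206874) = -76362*(-380341/125792 + 206874) = -76362*26022713867/125792 = -993573238155927/62896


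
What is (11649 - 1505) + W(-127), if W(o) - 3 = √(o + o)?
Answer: 10147 + I*√254 ≈ 10147.0 + 15.937*I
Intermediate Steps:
W(o) = 3 + √2*√o (W(o) = 3 + √(o + o) = 3 + √(2*o) = 3 + √2*√o)
(11649 - 1505) + W(-127) = (11649 - 1505) + (3 + √2*√(-127)) = 10144 + (3 + √2*(I*√127)) = 10144 + (3 + I*√254) = 10147 + I*√254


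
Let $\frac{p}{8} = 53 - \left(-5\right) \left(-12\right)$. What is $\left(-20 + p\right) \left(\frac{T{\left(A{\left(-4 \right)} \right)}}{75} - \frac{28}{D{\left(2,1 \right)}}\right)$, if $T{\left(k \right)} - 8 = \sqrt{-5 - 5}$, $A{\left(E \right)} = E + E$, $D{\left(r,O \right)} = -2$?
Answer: $- \frac{80408}{75} - \frac{76 i \sqrt{10}}{75} \approx -1072.1 - 3.2044 i$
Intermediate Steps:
$A{\left(E \right)} = 2 E$
$T{\left(k \right)} = 8 + i \sqrt{10}$ ($T{\left(k \right)} = 8 + \sqrt{-5 - 5} = 8 + \sqrt{-10} = 8 + i \sqrt{10}$)
$p = -56$ ($p = 8 \left(53 - \left(-5\right) \left(-12\right)\right) = 8 \left(53 - 60\right) = 8 \left(-7\right) = -56$)
$\left(-20 + p\right) \left(\frac{T{\left(A{\left(-4 \right)} \right)}}{75} - \frac{28}{D{\left(2,1 \right)}}\right) = \left(-20 - 56\right) \left(\frac{8 + i \sqrt{10}}{75} - \frac{28}{-2}\right) = - 76 \left(\left(8 + i \sqrt{10}\right) \frac{1}{75} - -14\right) = - 76 \left(\left(\frac{8}{75} + \frac{i \sqrt{10}}{75}\right) + 14\right) = - 76 \left(\frac{1058}{75} + \frac{i \sqrt{10}}{75}\right) = - \frac{80408}{75} - \frac{76 i \sqrt{10}}{75}$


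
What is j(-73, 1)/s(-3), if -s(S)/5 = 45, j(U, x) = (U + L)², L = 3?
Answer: -196/9 ≈ -21.778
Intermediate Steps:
j(U, x) = (3 + U)² (j(U, x) = (U + 3)² = (3 + U)²)
s(S) = -225 (s(S) = -5*45 = -225)
j(-73, 1)/s(-3) = (3 - 73)²/(-225) = (-70)²*(-1/225) = 4900*(-1/225) = -196/9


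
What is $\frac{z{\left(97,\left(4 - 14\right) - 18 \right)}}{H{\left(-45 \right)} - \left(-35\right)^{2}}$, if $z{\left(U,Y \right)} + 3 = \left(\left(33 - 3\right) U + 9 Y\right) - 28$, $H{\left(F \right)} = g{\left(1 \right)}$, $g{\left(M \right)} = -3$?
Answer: $- \frac{2627}{1228} \approx -2.1393$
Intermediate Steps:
$H{\left(F \right)} = -3$
$z{\left(U,Y \right)} = -31 + 9 Y + 30 U$ ($z{\left(U,Y \right)} = -3 - \left(28 - 9 Y - \left(33 - 3\right) U\right) = -3 - \left(28 - 30 U - 9 Y\right) = -3 + \left(-28 + 9 Y + 30 U\right) = -31 + 9 Y + 30 U$)
$\frac{z{\left(97,\left(4 - 14\right) - 18 \right)}}{H{\left(-45 \right)} - \left(-35\right)^{2}} = \frac{-31 + 9 \left(\left(4 - 14\right) - 18\right) + 30 \cdot 97}{-3 - \left(-35\right)^{2}} = \frac{-31 + 9 \left(-10 - 18\right) + 2910}{-3 - 1225} = \frac{-31 + 9 \left(-28\right) + 2910}{-3 - 1225} = \frac{-31 - 252 + 2910}{-1228} = 2627 \left(- \frac{1}{1228}\right) = - \frac{2627}{1228}$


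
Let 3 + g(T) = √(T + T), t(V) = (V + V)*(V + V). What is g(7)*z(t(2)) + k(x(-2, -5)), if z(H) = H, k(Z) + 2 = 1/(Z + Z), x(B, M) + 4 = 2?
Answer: -201/4 + 16*√14 ≈ 9.6165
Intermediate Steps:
x(B, M) = -2 (x(B, M) = -4 + 2 = -2)
k(Z) = -2 + 1/(2*Z) (k(Z) = -2 + 1/(Z + Z) = -2 + 1/(2*Z))
t(V) = 4*V² (t(V) = (2*V)*(2*V) = 4*V²)
g(T) = -3 + √2*√T (g(T) = -3 + √(T + T) = -3 + √(2*T) = -3 + √2*√T)
g(7)*z(t(2)) + k(x(-2, -5)) = (-3 + √2*√7)*(4*2²) + (-2 + (½)/(-2)) = (-3 + √14)*(4*4) + (-2 + (½)*(-½)) = (-3 + √14)*16 + (-2 - ¼) = (-48 + 16*√14) - 9/4 = -201/4 + 16*√14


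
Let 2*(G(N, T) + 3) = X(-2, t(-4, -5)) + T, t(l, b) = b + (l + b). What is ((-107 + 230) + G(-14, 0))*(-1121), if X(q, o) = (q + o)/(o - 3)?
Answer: -2295808/17 ≈ -1.3505e+5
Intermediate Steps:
t(l, b) = l + 2*b (t(l, b) = b + (b + l) = l + 2*b)
X(q, o) = (o + q)/(-3 + o)
G(N, T) = -43/17 + T/2 (G(N, T) = -3 + (((-4 + 2*(-5)) - 2)/(-3 + (-4 + 2*(-5))) + T)/2 = -3 + (((-4 - 10) - 2)/(-3 + (-4 - 10)) + T)/2 = -3 + ((-14 - 2)/(-3 - 14) + T)/2 = -3 + (-16/(-17) + T)/2 = -3 + (-1/17*(-16) + T)/2 = -3 + (16/17 + T)/2 = -3 + (8/17 + T/2) = -43/17 + T/2)
((-107 + 230) + G(-14, 0))*(-1121) = ((-107 + 230) + (-43/17 + (1/2)*0))*(-1121) = (123 + (-43/17 + 0))*(-1121) = (123 - 43/17)*(-1121) = (2048/17)*(-1121) = -2295808/17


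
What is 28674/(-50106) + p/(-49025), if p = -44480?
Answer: 27432401/81881555 ≈ 0.33503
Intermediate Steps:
28674/(-50106) + p/(-49025) = 28674/(-50106) - 44480/(-49025) = 28674*(-1/50106) - 44480*(-1/49025) = -4779/8351 + 8896/9805 = 27432401/81881555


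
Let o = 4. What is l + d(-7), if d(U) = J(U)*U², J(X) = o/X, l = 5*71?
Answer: 327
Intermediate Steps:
l = 355
J(X) = 4/X
d(U) = 4*U (d(U) = (4/U)*U² = 4*U)
l + d(-7) = 355 + 4*(-7) = 355 - 28 = 327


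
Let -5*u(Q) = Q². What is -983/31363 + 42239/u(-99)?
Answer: -6633343168/307388763 ≈ -21.580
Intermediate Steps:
u(Q) = -Q²/5
-983/31363 + 42239/u(-99) = -983/31363 + 42239/((-⅕*(-99)²)) = -983*1/31363 + 42239/((-⅕*9801)) = -983/31363 + 42239/(-9801/5) = -983/31363 + 42239*(-5/9801) = -983/31363 - 211195/9801 = -6633343168/307388763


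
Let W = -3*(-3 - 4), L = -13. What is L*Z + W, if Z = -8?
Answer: 125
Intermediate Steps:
W = 21 (W = -3*(-7) = 21)
L*Z + W = -13*(-8) + 21 = 104 + 21 = 125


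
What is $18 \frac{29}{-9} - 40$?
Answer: $-98$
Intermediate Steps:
$18 \frac{29}{-9} - 40 = 18 \cdot 29 \left(- \frac{1}{9}\right) - 40 = 18 \left(- \frac{29}{9}\right) - 40 = -58 - 40 = -98$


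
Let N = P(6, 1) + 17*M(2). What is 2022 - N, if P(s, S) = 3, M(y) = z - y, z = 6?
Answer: 1951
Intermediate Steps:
M(y) = 6 - y
N = 71 (N = 3 + 17*(6 - 1*2) = 3 + 17*(6 - 2) = 3 + 17*4 = 3 + 68 = 71)
2022 - N = 2022 - 1*71 = 2022 - 71 = 1951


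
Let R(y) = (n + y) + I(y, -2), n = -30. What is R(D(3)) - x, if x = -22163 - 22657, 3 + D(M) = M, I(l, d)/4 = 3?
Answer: 44802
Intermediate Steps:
I(l, d) = 12 (I(l, d) = 4*3 = 12)
D(M) = -3 + M
R(y) = -18 + y (R(y) = (-30 + y) + 12 = -18 + y)
x = -44820
R(D(3)) - x = (-18 + (-3 + 3)) - 1*(-44820) = (-18 + 0) + 44820 = -18 + 44820 = 44802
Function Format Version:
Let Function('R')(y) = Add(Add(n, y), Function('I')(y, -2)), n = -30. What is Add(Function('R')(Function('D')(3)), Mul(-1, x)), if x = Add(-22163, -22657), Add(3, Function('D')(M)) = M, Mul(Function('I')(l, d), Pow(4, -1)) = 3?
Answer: 44802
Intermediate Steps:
Function('I')(l, d) = 12 (Function('I')(l, d) = Mul(4, 3) = 12)
Function('D')(M) = Add(-3, M)
Function('R')(y) = Add(-18, y) (Function('R')(y) = Add(Add(-30, y), 12) = Add(-18, y))
x = -44820
Add(Function('R')(Function('D')(3)), Mul(-1, x)) = Add(Add(-18, Add(-3, 3)), Mul(-1, -44820)) = Add(Add(-18, 0), 44820) = Add(-18, 44820) = 44802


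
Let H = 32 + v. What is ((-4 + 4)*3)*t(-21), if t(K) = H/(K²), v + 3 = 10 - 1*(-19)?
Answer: 0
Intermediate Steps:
v = 26 (v = -3 + (10 - 1*(-19)) = -3 + (10 + 19) = -3 + 29 = 26)
H = 58 (H = 32 + 26 = 58)
t(K) = 58/K² (t(K) = 58/(K²) = 58/K²)
((-4 + 4)*3)*t(-21) = ((-4 + 4)*3)*(58/(-21)²) = (0*3)*(58*(1/441)) = 0*(58/441) = 0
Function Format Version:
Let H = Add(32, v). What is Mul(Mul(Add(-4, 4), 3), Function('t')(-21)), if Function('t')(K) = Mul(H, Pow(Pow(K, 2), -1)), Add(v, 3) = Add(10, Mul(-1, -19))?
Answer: 0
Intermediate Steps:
v = 26 (v = Add(-3, Add(10, Mul(-1, -19))) = Add(-3, Add(10, 19)) = Add(-3, 29) = 26)
H = 58 (H = Add(32, 26) = 58)
Function('t')(K) = Mul(58, Pow(K, -2)) (Function('t')(K) = Mul(58, Pow(Pow(K, 2), -1)) = Mul(58, Pow(K, -2)))
Mul(Mul(Add(-4, 4), 3), Function('t')(-21)) = Mul(Mul(Add(-4, 4), 3), Mul(58, Pow(-21, -2))) = Mul(Mul(0, 3), Mul(58, Rational(1, 441))) = Mul(0, Rational(58, 441)) = 0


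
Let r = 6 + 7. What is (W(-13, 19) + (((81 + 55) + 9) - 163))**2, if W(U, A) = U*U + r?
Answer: 26896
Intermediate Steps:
r = 13
W(U, A) = 13 + U**2 (W(U, A) = U*U + 13 = U**2 + 13 = 13 + U**2)
(W(-13, 19) + (((81 + 55) + 9) - 163))**2 = ((13 + (-13)**2) + (((81 + 55) + 9) - 163))**2 = ((13 + 169) + ((136 + 9) - 163))**2 = (182 + (145 - 163))**2 = (182 - 18)**2 = 164**2 = 26896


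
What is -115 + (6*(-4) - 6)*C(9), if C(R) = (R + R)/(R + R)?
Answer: -145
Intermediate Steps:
C(R) = 1 (C(R) = (2*R)/((2*R)) = (2*R)*(1/(2*R)) = 1)
-115 + (6*(-4) - 6)*C(9) = -115 + (6*(-4) - 6)*1 = -115 + (-24 - 6)*1 = -115 - 30*1 = -115 - 30 = -145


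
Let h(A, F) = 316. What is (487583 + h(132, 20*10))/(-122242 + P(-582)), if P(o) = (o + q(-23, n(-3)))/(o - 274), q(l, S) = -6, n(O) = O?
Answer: -104410386/26159641 ≈ -3.9913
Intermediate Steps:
P(o) = (-6 + o)/(-274 + o) (P(o) = (o - 6)/(o - 274) = (-6 + o)/(-274 + o))
(487583 + h(132, 20*10))/(-122242 + P(-582)) = (487583 + 316)/(-122242 + (-6 - 582)/(-274 - 582)) = 487899/(-122242 - 588/(-856)) = 487899/(-122242 - 1/856*(-588)) = 487899/(-122242 + 147/214) = 487899/(-26159641/214) = 487899*(-214/26159641) = -104410386/26159641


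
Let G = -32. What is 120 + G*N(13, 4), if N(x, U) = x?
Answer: -296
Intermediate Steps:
120 + G*N(13, 4) = 120 - 32*13 = 120 - 416 = -296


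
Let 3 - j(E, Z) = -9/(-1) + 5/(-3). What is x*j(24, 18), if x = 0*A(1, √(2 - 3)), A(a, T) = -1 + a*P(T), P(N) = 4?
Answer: 0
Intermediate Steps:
j(E, Z) = -13/3 (j(E, Z) = 3 - (-9/(-1) + 5/(-3)) = 3 - (-9*(-1) + 5*(-⅓)) = 3 - (9 - 5/3) = 3 - 1*22/3 = 3 - 22/3 = -13/3)
A(a, T) = -1 + 4*a (A(a, T) = -1 + a*4 = -1 + 4*a)
x = 0 (x = 0*(-1 + 4*1) = 0*(-1 + 4) = 0*3 = 0)
x*j(24, 18) = 0*(-13/3) = 0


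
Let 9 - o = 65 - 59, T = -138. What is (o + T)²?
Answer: 18225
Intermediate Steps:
o = 3 (o = 9 - (65 - 59) = 9 - 1*6 = 9 - 6 = 3)
(o + T)² = (3 - 138)² = (-135)² = 18225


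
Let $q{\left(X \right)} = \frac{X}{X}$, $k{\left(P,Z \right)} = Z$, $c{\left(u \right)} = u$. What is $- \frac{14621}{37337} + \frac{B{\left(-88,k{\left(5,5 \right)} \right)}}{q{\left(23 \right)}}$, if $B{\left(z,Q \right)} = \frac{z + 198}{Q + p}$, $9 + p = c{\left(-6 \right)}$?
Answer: $- \frac{425328}{37337} \approx -11.392$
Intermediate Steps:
$p = -15$ ($p = -9 - 6 = -15$)
$q{\left(X \right)} = 1$
$B{\left(z,Q \right)} = \frac{198 + z}{-15 + Q}$ ($B{\left(z,Q \right)} = \frac{z + 198}{Q - 15} = \frac{198 + z}{-15 + Q}$)
$- \frac{14621}{37337} + \frac{B{\left(-88,k{\left(5,5 \right)} \right)}}{q{\left(23 \right)}} = - \frac{14621}{37337} + \frac{\frac{1}{-15 + 5} \left(198 - 88\right)}{1} = \left(-14621\right) \frac{1}{37337} + \frac{1}{-10} \cdot 110 \cdot 1 = - \frac{14621}{37337} + \left(- \frac{1}{10}\right) 110 \cdot 1 = - \frac{14621}{37337} - 11 = - \frac{425328}{37337}$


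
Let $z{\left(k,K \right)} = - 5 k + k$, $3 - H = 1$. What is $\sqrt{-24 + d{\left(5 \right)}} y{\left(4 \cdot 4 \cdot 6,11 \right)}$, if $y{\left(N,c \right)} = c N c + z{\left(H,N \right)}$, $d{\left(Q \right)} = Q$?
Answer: $11608 i \sqrt{19} \approx 50598.0 i$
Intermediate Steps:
$H = 2$ ($H = 3 - 1 = 2$)
$z{\left(k,K \right)} = - 4 k$
$y{\left(N,c \right)} = -8 + N c^{2}$ ($y{\left(N,c \right)} = c N c - 8 = N c c - 8 = N c^{2} - 8 = -8 + N c^{2}$)
$\sqrt{-24 + d{\left(5 \right)}} y{\left(4 \cdot 4 \cdot 6,11 \right)} = \sqrt{-24 + 5} \left(-8 + 4 \cdot 4 \cdot 6 \cdot 11^{2}\right) = \sqrt{-19} \left(-8 + 16 \cdot 6 \cdot 121\right) = i \sqrt{19} \left(-8 + 96 \cdot 121\right) = i \sqrt{19} \left(-8 + 11616\right) = i \sqrt{19} \cdot 11608 = 11608 i \sqrt{19}$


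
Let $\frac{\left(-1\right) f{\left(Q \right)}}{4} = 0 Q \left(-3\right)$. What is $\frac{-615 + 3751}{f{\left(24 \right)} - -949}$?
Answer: $\frac{3136}{949} \approx 3.3045$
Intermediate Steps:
$f{\left(Q \right)} = 0$ ($f{\left(Q \right)} = - 4 \cdot 0 Q \left(-3\right) = - 4 \cdot 0 \left(-3\right) = \left(-4\right) 0 = 0$)
$\frac{-615 + 3751}{f{\left(24 \right)} - -949} = \frac{-615 + 3751}{0 - -949} = \frac{3136}{0 + \left(-583 + 1532\right)} = \frac{3136}{0 + 949} = \frac{3136}{949}$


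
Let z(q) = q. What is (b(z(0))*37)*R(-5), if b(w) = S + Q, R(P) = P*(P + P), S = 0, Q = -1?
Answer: -1850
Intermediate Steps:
R(P) = 2*P² (R(P) = P*(2*P) = 2*P²)
b(w) = -1 (b(w) = 0 - 1 = -1)
(b(z(0))*37)*R(-5) = (-1*37)*(2*(-5)²) = -74*25 = -37*50 = -1850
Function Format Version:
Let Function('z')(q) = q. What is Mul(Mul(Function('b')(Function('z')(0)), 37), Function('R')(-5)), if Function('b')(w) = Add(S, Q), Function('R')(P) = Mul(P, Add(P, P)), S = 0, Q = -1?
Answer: -1850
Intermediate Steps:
Function('R')(P) = Mul(2, Pow(P, 2)) (Function('R')(P) = Mul(P, Mul(2, P)) = Mul(2, Pow(P, 2)))
Function('b')(w) = -1 (Function('b')(w) = Add(0, -1) = -1)
Mul(Mul(Function('b')(Function('z')(0)), 37), Function('R')(-5)) = Mul(Mul(-1, 37), Mul(2, Pow(-5, 2))) = Mul(-37, Mul(2, 25)) = Mul(-37, 50) = -1850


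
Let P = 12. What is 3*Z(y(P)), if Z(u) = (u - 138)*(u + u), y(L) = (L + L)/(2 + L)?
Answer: -68688/49 ≈ -1401.8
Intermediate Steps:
y(L) = 2*L/(2 + L) (y(L) = (2*L)/(2 + L) = 2*L/(2 + L))
Z(u) = 2*u*(-138 + u) (Z(u) = (-138 + u)*(2*u) = 2*u*(-138 + u))
3*Z(y(P)) = 3*(2*(2*12/(2 + 12))*(-138 + 2*12/(2 + 12))) = 3*(2*(2*12/14)*(-138 + 2*12/14)) = 3*(2*(2*12*(1/14))*(-138 + 2*12*(1/14))) = 3*(2*(12/7)*(-138 + 12/7)) = 3*(2*(12/7)*(-954/7)) = 3*(-22896/49) = -68688/49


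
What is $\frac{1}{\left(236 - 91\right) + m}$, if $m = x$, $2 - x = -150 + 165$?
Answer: $\frac{1}{132} \approx 0.0075758$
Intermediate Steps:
$x = -13$ ($x = 2 - \left(-150 + 165\right) = 2 - 15 = -13$)
$m = -13$
$\frac{1}{\left(236 - 91\right) + m} = \frac{1}{\left(236 - 91\right) - 13} = \frac{1}{145 - 13} = \frac{1}{132}$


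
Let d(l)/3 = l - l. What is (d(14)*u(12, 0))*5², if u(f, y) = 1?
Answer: 0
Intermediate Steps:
d(l) = 0 (d(l) = 3*(l - l) = 3*0 = 0)
(d(14)*u(12, 0))*5² = (0*1)*5² = 0*25 = 0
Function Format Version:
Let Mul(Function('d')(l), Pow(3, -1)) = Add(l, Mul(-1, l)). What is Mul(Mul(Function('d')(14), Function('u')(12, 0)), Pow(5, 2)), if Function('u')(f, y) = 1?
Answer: 0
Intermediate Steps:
Function('d')(l) = 0 (Function('d')(l) = Mul(3, Add(l, Mul(-1, l))) = Mul(3, 0) = 0)
Mul(Mul(Function('d')(14), Function('u')(12, 0)), Pow(5, 2)) = Mul(Mul(0, 1), Pow(5, 2)) = Mul(0, 25) = 0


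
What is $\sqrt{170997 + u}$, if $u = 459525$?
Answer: $3 \sqrt{70058} \approx 794.05$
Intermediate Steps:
$\sqrt{170997 + u} = \sqrt{170997 + 459525} = \sqrt{630522} = 3 \sqrt{70058}$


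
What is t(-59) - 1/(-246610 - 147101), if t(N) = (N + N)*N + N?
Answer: 2717787034/393711 ≈ 6903.0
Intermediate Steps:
t(N) = N + 2*N² (t(N) = (2*N)*N + N = 2*N² + N = N + 2*N²)
t(-59) - 1/(-246610 - 147101) = -59*(1 + 2*(-59)) - 1/(-246610 - 147101) = -59*(1 - 118) - 1/(-393711) = -59*(-117) - 1*(-1/393711) = 6903 + 1/393711 = 2717787034/393711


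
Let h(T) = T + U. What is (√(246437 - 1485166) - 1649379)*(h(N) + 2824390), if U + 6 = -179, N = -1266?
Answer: -4656096304881 + 87511109*I*√1289 ≈ -4.6561e+12 + 3.1419e+9*I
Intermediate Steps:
U = -185 (U = -6 - 179 = -185)
h(T) = -185 + T (h(T) = T - 185 = -185 + T)
(√(246437 - 1485166) - 1649379)*(h(N) + 2824390) = (√(246437 - 1485166) - 1649379)*((-185 - 1266) + 2824390) = (√(-1238729) - 1649379)*(-1451 + 2824390) = (31*I*√1289 - 1649379)*2822939 = (-1649379 + 31*I*√1289)*2822939 = -4656096304881 + 87511109*I*√1289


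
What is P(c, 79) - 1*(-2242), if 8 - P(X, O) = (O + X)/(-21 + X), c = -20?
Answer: 92309/41 ≈ 2251.4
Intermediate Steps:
P(X, O) = 8 - (O + X)/(-21 + X)
P(c, 79) - 1*(-2242) = (-168 - 1*79 + 7*(-20))/(-21 - 20) - 1*(-2242) = (-168 - 79 - 140)/(-41) + 2242 = -1/41*(-387) + 2242 = 387/41 + 2242 = 92309/41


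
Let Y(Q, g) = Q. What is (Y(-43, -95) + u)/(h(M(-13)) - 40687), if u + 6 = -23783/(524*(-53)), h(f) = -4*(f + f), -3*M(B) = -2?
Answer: 4011135/3390322444 ≈ 0.0011831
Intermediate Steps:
M(B) = 2/3 (M(B) = -1/3*(-2) = 2/3)
h(f) = -8*f
u = -142849/27772 (u = -6 - 23783/(524*(-53)) = -6 - 23783/(-27772) = -6 - 23783*(-1/27772) = -6 + 23783/27772 = -142849/27772 ≈ -5.1436)
(Y(-43, -95) + u)/(h(M(-13)) - 40687) = (-43 - 142849/27772)/(-8*2/3 - 40687) = -1337045/(27772*(-16/3 - 40687)) = -1337045/(27772*(-122077/3)) = -1337045/27772*(-3/122077) = 4011135/3390322444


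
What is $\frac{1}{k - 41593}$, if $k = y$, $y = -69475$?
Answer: $- \frac{1}{111068} \approx -9.0035 \cdot 10^{-6}$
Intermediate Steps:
$k = -69475$
$\frac{1}{k - 41593} = \frac{1}{-69475 - 41593} = \frac{1}{-111068} = - \frac{1}{111068}$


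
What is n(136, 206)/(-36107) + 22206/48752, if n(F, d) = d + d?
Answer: 390853109/880144232 ≈ 0.44408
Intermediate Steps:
n(F, d) = 2*d
n(136, 206)/(-36107) + 22206/48752 = (2*206)/(-36107) + 22206/48752 = 412*(-1/36107) + 22206*(1/48752) = -412/36107 + 11103/24376 = 390853109/880144232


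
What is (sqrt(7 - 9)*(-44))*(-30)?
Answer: 1320*I*sqrt(2) ≈ 1866.8*I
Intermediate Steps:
(sqrt(7 - 9)*(-44))*(-30) = (sqrt(-2)*(-44))*(-30) = ((I*sqrt(2))*(-44))*(-30) = -44*I*sqrt(2)*(-30) = 1320*I*sqrt(2)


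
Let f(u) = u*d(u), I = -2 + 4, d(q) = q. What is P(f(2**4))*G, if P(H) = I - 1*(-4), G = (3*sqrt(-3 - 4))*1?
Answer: 18*I*sqrt(7) ≈ 47.624*I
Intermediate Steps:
I = 2
f(u) = u**2 (f(u) = u*u = u**2)
G = 3*I*sqrt(7) (G = (3*sqrt(-7))*1 = (3*(I*sqrt(7)))*1 = (3*I*sqrt(7))*1 = 3*I*sqrt(7) ≈ 7.9373*I)
P(H) = 6 (P(H) = 2 - 1*(-4) = 2 + 4 = 6)
P(f(2**4))*G = 6*(3*I*sqrt(7)) = 18*I*sqrt(7)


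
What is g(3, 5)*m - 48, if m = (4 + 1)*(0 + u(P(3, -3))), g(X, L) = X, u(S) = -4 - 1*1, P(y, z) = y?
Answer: -123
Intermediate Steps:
u(S) = -5 (u(S) = -4 - 1 = -5)
m = -25 (m = (4 + 1)*(0 - 5) = 5*(-5) = -25)
g(3, 5)*m - 48 = 3*(-25) - 48 = -75 - 48 = -123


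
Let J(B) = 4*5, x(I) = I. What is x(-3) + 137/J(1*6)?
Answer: 77/20 ≈ 3.8500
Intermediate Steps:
J(B) = 20
x(-3) + 137/J(1*6) = -3 + 137/20 = 77/20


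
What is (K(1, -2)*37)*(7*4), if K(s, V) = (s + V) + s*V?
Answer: -3108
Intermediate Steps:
K(s, V) = V + s + V*s (K(s, V) = (V + s) + V*s = V + s + V*s)
(K(1, -2)*37)*(7*4) = ((-2 + 1 - 2*1)*37)*(7*4) = ((-2 + 1 - 2)*37)*28 = -3*37*28 = -111*28 = -3108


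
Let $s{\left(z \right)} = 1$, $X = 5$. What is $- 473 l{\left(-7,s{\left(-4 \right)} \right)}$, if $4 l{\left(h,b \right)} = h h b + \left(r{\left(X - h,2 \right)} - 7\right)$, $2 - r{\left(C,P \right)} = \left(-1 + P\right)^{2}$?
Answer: $- \frac{20339}{4} \approx -5084.8$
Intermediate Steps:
$r{\left(C,P \right)} = 2 - \left(-1 + P\right)^{2}$
$l{\left(h,b \right)} = - \frac{3}{2} + \frac{b h^{2}}{4}$ ($l{\left(h,b \right)} = \frac{h h b - \left(5 + \left(-1 + 2\right)^{2}\right)}{4} = \frac{h^{2} b + \left(\left(2 - 1^{2}\right) - 7\right)}{4} = \frac{b h^{2} + \left(\left(2 - 1\right) - 7\right)}{4} = \frac{b h^{2} + \left(1 - 7\right)}{4} = \frac{b h^{2} - 6}{4} = \frac{-6 + b h^{2}}{4} = - \frac{3}{2} + \frac{b h^{2}}{4}$)
$- 473 l{\left(-7,s{\left(-4 \right)} \right)} = - 473 \left(- \frac{3}{2} + \frac{1}{4} \cdot 1 \left(-7\right)^{2}\right) = - 473 \left(- \frac{3}{2} + \frac{1}{4} \cdot 1 \cdot 49\right) = - 473 \left(- \frac{3}{2} + \frac{49}{4}\right) = \left(-473\right) \frac{43}{4} = - \frac{20339}{4}$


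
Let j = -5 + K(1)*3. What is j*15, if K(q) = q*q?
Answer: -30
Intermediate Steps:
K(q) = q**2
j = -2 (j = -5 + 1**2*3 = -5 + 1*3 = -5 + 3 = -2)
j*15 = -2*15 = -30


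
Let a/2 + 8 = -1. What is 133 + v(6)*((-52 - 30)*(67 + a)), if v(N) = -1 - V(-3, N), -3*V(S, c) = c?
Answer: -3885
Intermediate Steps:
V(S, c) = -c/3
v(N) = -1 + N/3 (v(N) = -1 - (-1)*N/3 = -1 + N/3)
a = -18 (a = -16 + 2*(-1) = -16 - 2 = -18)
133 + v(6)*((-52 - 30)*(67 + a)) = 133 + (-1 + (⅓)*6)*((-52 - 30)*(67 - 18)) = 133 + (-1 + 2)*(-82*49) = 133 + 1*(-4018) = 133 - 4018 = -3885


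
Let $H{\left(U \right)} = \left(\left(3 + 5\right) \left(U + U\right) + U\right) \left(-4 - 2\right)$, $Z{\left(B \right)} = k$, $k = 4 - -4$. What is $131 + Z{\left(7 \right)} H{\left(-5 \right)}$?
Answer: $4211$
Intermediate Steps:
$k = 8$ ($k = 4 + 4 = 8$)
$Z{\left(B \right)} = 8$
$H{\left(U \right)} = - 102 U$ ($H{\left(U \right)} = \left(8 \cdot 2 U + U\right) \left(-6\right) = \left(16 U + U\right) \left(-6\right) = 17 U \left(-6\right) = - 102 U$)
$131 + Z{\left(7 \right)} H{\left(-5 \right)} = 131 + 8 \left(\left(-102\right) \left(-5\right)\right) = 131 + 8 \cdot 510 = 131 + 4080 = 4211$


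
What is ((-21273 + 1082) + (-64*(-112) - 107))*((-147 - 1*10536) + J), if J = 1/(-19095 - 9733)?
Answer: 2021819931625/14414 ≈ 1.4027e+8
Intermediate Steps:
J = -1/28828 (J = 1/(-28828) = -1/28828 ≈ -3.4689e-5)
((-21273 + 1082) + (-64*(-112) - 107))*((-147 - 1*10536) + J) = ((-21273 + 1082) + (-64*(-112) - 107))*((-147 - 1*10536) - 1/28828) = (-20191 + (7168 - 107))*((-147 - 10536) - 1/28828) = (-20191 + 7061)*(-10683 - 1/28828) = -13130*(-307969525/28828) = 2021819931625/14414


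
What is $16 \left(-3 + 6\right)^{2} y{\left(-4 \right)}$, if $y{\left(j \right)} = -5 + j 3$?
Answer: $-2448$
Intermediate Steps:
$y{\left(j \right)} = -5 + 3 j$
$16 \left(-3 + 6\right)^{2} y{\left(-4 \right)} = 16 \left(-3 + 6\right)^{2} \left(-5 + 3 \left(-4\right)\right) = 16 \cdot 3^{2} \left(-5 - 12\right) = 16 \cdot 9 \left(-17\right) = 144 \left(-17\right) = -2448$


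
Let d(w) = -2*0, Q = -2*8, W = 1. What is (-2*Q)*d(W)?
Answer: 0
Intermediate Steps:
Q = -16
d(w) = 0
(-2*Q)*d(W) = -2*(-16)*0 = 32*0 = 0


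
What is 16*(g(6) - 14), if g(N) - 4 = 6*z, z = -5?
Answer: -640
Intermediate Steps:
g(N) = -26 (g(N) = 4 + 6*(-5) = 4 - 30 = -26)
16*(g(6) - 14) = 16*(-26 - 14) = 16*(-40) = -640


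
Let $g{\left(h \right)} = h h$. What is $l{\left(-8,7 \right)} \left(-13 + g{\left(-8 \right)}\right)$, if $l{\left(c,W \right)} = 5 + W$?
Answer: $612$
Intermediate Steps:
$g{\left(h \right)} = h^{2}$
$l{\left(-8,7 \right)} \left(-13 + g{\left(-8 \right)}\right) = \left(5 + 7\right) \left(-13 + \left(-8\right)^{2}\right) = 12 \left(-13 + 64\right) = 12 \cdot 51 = 612$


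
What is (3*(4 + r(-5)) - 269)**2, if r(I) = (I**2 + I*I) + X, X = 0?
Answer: 11449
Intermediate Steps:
r(I) = 2*I**2 (r(I) = (I**2 + I*I) + 0 = (I**2 + I**2) + 0 = 2*I**2 + 0 = 2*I**2)
(3*(4 + r(-5)) - 269)**2 = (3*(4 + 2*(-5)**2) - 269)**2 = (3*(4 + 2*25) - 269)**2 = (3*(4 + 50) - 269)**2 = (3*54 - 269)**2 = (162 - 269)**2 = (-107)**2 = 11449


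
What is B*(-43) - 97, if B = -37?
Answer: 1494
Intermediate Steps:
B*(-43) - 97 = -37*(-43) - 97 = 1591 - 97 = 1494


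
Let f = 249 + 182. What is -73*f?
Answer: -31463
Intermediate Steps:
f = 431
-73*f = -73*431 = -31463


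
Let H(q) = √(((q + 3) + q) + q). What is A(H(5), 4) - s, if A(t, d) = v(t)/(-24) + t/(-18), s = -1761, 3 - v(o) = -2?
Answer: 42259/24 - √2/6 ≈ 1760.6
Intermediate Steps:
v(o) = 5 (v(o) = 3 - 1*(-2) = 3 + 2 = 5)
H(q) = √(3 + 3*q) (H(q) = √(((3 + q) + q) + q) = √((3 + 2*q) + q) = √(3 + 3*q))
A(t, d) = -5/24 - t/18 (A(t, d) = 5/(-24) + t/(-18) = 5*(-1/24) + t*(-1/18) = -5/24 - t/18)
A(H(5), 4) - s = (-5/24 - √(3 + 3*5)/18) - 1*(-1761) = (-5/24 - √(3 + 15)/18) + 1761 = (-5/24 - √2/6) + 1761 = 42259/24 - √2/6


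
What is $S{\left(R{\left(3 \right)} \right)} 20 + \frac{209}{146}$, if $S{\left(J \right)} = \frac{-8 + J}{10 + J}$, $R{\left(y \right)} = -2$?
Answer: $- \frac{3441}{146} \approx -23.568$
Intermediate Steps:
$S{\left(J \right)} = \frac{-8 + J}{10 + J}$
$S{\left(R{\left(3 \right)} \right)} 20 + \frac{209}{146} = \frac{-8 - 2}{10 - 2} \cdot 20 + \frac{209}{146} = \frac{1}{8} \left(-10\right) 20 + 209 \cdot \frac{1}{146} = \frac{1}{8} \left(-10\right) 20 + \frac{209}{146} = \left(- \frac{5}{4}\right) 20 + \frac{209}{146} = -25 + \frac{209}{146} = - \frac{3441}{146}$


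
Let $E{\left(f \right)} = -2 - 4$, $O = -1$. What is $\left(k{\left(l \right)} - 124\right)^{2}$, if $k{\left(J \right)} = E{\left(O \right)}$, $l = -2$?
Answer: $16900$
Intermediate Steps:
$E{\left(f \right)} = -6$
$k{\left(J \right)} = -6$
$\left(k{\left(l \right)} - 124\right)^{2} = \left(-6 - 124\right)^{2} = \left(-130\right)^{2} = 16900$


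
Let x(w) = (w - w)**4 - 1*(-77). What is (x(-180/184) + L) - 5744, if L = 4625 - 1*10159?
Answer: -11201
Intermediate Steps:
L = -5534 (L = 4625 - 10159 = -5534)
x(w) = 77 (x(w) = 0**4 + 77 = 0 + 77 = 77)
(x(-180/184) + L) - 5744 = (77 - 5534) - 5744 = -5457 - 5744 = -11201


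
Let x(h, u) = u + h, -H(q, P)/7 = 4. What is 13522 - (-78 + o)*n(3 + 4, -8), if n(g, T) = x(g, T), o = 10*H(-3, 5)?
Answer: 13164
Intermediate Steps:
H(q, P) = -28 (H(q, P) = -7*4 = -28)
o = -280 (o = 10*(-28) = -280)
x(h, u) = h + u
n(g, T) = T + g (n(g, T) = g + T = T + g)
13522 - (-78 + o)*n(3 + 4, -8) = 13522 - (-78 - 280)*(-8 + (3 + 4)) = 13522 - (-358)*(-8 + 7) = 13522 - (-358)*(-1) = 13522 - 1*358 = 13522 - 358 = 13164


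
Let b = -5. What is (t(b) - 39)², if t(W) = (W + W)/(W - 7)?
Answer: 52441/36 ≈ 1456.7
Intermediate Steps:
t(W) = 2*W/(-7 + W) (t(W) = (2*W)/(-7 + W) = 2*W/(-7 + W))
(t(b) - 39)² = (2*(-5)/(-7 - 5) - 39)² = (2*(-5)/(-12) - 39)² = (2*(-5)*(-1/12) - 39)² = (⅚ - 39)² = (-229/6)² = 52441/36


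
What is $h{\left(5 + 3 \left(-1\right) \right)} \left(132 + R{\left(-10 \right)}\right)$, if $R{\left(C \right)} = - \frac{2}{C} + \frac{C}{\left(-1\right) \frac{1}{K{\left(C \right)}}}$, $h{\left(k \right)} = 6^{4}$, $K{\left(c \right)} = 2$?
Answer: $\frac{986256}{5} \approx 1.9725 \cdot 10^{5}$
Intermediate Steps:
$h{\left(k \right)} = 1296$
$R{\left(C \right)} = - 2 C - \frac{2}{C}$ ($R{\left(C \right)} = - \frac{2}{C} + \frac{C}{\left(-1\right) \frac{1}{2}} = - \frac{2}{C} + \frac{C}{- \frac{1}{2}} = - \frac{2}{C} + C \left(-2\right) = - \frac{2}{C} - 2 C = - 2 C - \frac{2}{C}$)
$h{\left(5 + 3 \left(-1\right) \right)} \left(132 + R{\left(-10 \right)}\right) = 1296 \left(132 - \left(-20 + \frac{2}{-10}\right)\right) = 1296 \left(132 + \left(20 - - \frac{1}{5}\right)\right) = 1296 \left(132 + \left(20 + \frac{1}{5}\right)\right) = 1296 \left(132 + \frac{101}{5}\right) = 1296 \cdot \frac{761}{5} = \frac{986256}{5}$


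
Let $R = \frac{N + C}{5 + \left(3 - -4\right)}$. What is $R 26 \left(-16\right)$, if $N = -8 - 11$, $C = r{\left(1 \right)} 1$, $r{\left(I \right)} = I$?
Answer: $624$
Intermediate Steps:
$C = 1$ ($C = 1 \cdot 1 = 1$)
$N = -19$
$R = - \frac{3}{2}$ ($R = \frac{-19 + 1}{5 + \left(3 - -4\right)} = - \frac{18}{5 + \left(3 + 4\right)} = - \frac{18}{5 + 7} = - \frac{18}{12} = \left(-18\right) \frac{1}{12} = - \frac{3}{2} \approx -1.5$)
$R 26 \left(-16\right) = \left(- \frac{3}{2}\right) 26 \left(-16\right) = \left(-39\right) \left(-16\right) = 624$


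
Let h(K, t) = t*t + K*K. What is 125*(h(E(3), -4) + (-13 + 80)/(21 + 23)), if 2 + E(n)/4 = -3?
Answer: 2296375/44 ≈ 52190.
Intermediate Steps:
E(n) = -20 (E(n) = -8 + 4*(-3) = -8 - 12 = -20)
h(K, t) = K² + t² (h(K, t) = t² + K² = K² + t²)
125*(h(E(3), -4) + (-13 + 80)/(21 + 23)) = 125*(((-20)² + (-4)²) + (-13 + 80)/(21 + 23)) = 125*((400 + 16) + 67/44) = 125*(416 + 67*(1/44)) = 125*(416 + 67/44) = 125*(18371/44) = 2296375/44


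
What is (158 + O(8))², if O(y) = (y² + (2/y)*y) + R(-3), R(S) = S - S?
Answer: 50176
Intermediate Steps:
R(S) = 0
O(y) = 2 + y² (O(y) = (y² + (2/y)*y) + 0 = (y² + 2) + 0 = (2 + y²) + 0 = 2 + y²)
(158 + O(8))² = (158 + (2 + 8²))² = (158 + (2 + 64))² = (158 + 66)² = 224² = 50176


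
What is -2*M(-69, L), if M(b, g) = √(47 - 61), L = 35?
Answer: -2*I*√14 ≈ -7.4833*I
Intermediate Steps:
M(b, g) = I*√14 (M(b, g) = √(-14) = I*√14)
-2*M(-69, L) = -2*I*√14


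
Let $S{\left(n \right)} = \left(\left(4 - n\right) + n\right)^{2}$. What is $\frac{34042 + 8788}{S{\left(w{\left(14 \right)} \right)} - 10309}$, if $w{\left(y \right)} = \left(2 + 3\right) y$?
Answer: $- \frac{42830}{10293} \approx -4.1611$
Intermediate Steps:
$w{\left(y \right)} = 5 y$
$S{\left(n \right)} = 16$ ($S{\left(n \right)} = 4^{2} = 16$)
$\frac{34042 + 8788}{S{\left(w{\left(14 \right)} \right)} - 10309} = \frac{34042 + 8788}{16 - 10309} = \frac{42830}{-10293} = 42830 \left(- \frac{1}{10293}\right) = - \frac{42830}{10293}$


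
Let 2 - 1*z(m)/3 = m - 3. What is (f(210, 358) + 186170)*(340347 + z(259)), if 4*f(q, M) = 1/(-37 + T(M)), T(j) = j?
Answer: 27058390997795/428 ≈ 6.3221e+10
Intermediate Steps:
z(m) = 15 - 3*m (z(m) = 6 - 3*(m - 3) = 6 - 3*(-3 + m) = 6 + (9 - 3*m) = 15 - 3*m)
f(q, M) = 1/(4*(-37 + M))
(f(210, 358) + 186170)*(340347 + z(259)) = (1/(4*(-37 + 358)) + 186170)*(340347 + (15 - 3*259)) = ((¼)/321 + 186170)*(340347 + (15 - 777)) = ((¼)*(1/321) + 186170)*(340347 - 762) = (1/1284 + 186170)*339585 = (239042281/1284)*339585 = 27058390997795/428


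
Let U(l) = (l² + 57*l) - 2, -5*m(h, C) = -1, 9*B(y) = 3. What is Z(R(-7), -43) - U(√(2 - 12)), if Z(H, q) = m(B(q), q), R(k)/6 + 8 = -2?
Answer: 61/5 - 57*I*√10 ≈ 12.2 - 180.25*I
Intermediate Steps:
R(k) = -60 (R(k) = -48 + 6*(-2) = -48 - 12 = -60)
B(y) = ⅓ (B(y) = (⅑)*3 = ⅓)
m(h, C) = ⅕ (m(h, C) = -⅕*(-1) = ⅕)
U(l) = -2 + l² + 57*l
Z(H, q) = ⅕
Z(R(-7), -43) - U(√(2 - 12)) = ⅕ - (-2 + (√(2 - 12))² + 57*√(2 - 12)) = ⅕ - (-2 + (√(-10))² + 57*√(-10)) = ⅕ - (-2 + (I*√10)² + 57*(I*√10)) = ⅕ - (-2 - 10 + 57*I*√10) = ⅕ - (-12 + 57*I*√10) = ⅕ + (12 - 57*I*√10) = 61/5 - 57*I*√10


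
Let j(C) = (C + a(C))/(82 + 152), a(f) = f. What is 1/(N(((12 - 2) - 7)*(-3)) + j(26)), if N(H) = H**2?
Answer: 9/731 ≈ 0.012312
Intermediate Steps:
j(C) = C/117 (j(C) = (C + C)/(82 + 152) = (2*C)/234 = (2*C)*(1/234) = C/117)
1/(N(((12 - 2) - 7)*(-3)) + j(26)) = 1/((((12 - 2) - 7)*(-3))**2 + (1/117)*26) = 1/(((10 - 7)*(-3))**2 + 2/9) = 1/((3*(-3))**2 + 2/9) = 1/((-9)**2 + 2/9) = 1/(81 + 2/9) = 1/(731/9) = 9/731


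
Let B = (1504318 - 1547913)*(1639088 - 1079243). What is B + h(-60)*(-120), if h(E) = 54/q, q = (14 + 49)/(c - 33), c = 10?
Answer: -170845082865/7 ≈ -2.4406e+10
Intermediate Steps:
B = -24406442775 (B = -43595*559845 = -24406442775)
q = -63/23 (q = (14 + 49)/(10 - 33) = 63/(-23) = 63*(-1/23) = -63/23 ≈ -2.7391)
h(E) = -138/7 (h(E) = 54/(-63/23) = 54*(-23/63) = -138/7)
B + h(-60)*(-120) = -24406442775 - 138/7*(-120) = -24406442775 + 16560/7 = -170845082865/7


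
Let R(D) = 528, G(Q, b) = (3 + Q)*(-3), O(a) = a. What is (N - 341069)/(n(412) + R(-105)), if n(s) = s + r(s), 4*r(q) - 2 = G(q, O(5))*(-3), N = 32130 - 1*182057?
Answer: -1963984/7497 ≈ -261.97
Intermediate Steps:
G(Q, b) = -9 - 3*Q
N = -149927 (N = 32130 - 182057 = -149927)
r(q) = 29/4 + 9*q/4 (r(q) = ½ + ((-9 - 3*q)*(-3))/4 = ½ + (27 + 9*q)/4 = ½ + (27/4 + 9*q/4) = 29/4 + 9*q/4)
n(s) = 29/4 + 13*s/4 (n(s) = s + (29/4 + 9*s/4) = 29/4 + 13*s/4)
(N - 341069)/(n(412) + R(-105)) = (-149927 - 341069)/((29/4 + (13/4)*412) + 528) = -490996/((29/4 + 1339) + 528) = -490996/(5385/4 + 528) = -490996/7497/4 = -490996*4/7497 = -1963984/7497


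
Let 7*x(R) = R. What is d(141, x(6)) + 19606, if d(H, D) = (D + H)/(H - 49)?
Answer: 12627257/644 ≈ 19608.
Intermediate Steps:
x(R) = R/7
d(H, D) = (D + H)/(-49 + H)
d(141, x(6)) + 19606 = ((⅐)*6 + 141)/(-49 + 141) + 19606 = (6/7 + 141)/92 + 19606 = (1/92)*(993/7) + 19606 = 993/644 + 19606 = 12627257/644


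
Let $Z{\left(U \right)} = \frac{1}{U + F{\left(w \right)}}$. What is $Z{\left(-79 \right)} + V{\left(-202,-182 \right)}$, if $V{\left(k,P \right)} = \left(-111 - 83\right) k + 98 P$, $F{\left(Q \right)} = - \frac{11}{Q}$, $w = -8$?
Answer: $\frac{13259584}{621} \approx 21352.0$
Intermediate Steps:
$V{\left(k,P \right)} = - 194 k + 98 P$
$Z{\left(U \right)} = \frac{1}{\frac{11}{8} + U}$ ($Z{\left(U \right)} = \frac{1}{U - \frac{11}{-8}} = \frac{1}{U - - \frac{11}{8}} = \frac{1}{U + \frac{11}{8}} = \frac{1}{\frac{11}{8} + U}$)
$Z{\left(-79 \right)} + V{\left(-202,-182 \right)} = \frac{8}{11 + 8 \left(-79\right)} + \left(\left(-194\right) \left(-202\right) + 98 \left(-182\right)\right) = \frac{8}{11 - 632} + \left(39188 - 17836\right) = \frac{8}{-621} + 21352 = 8 \left(- \frac{1}{621}\right) + 21352 = - \frac{8}{621} + 21352 = \frac{13259584}{621}$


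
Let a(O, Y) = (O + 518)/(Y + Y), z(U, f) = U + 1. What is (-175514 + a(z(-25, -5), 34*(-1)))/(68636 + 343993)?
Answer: -1989241/4676462 ≈ -0.42537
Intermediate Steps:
z(U, f) = 1 + U
a(O, Y) = (518 + O)/(2*Y) (a(O, Y) = (518 + O)/((2*Y)) = (518 + O)*(1/(2*Y)) = (518 + O)/(2*Y))
(-175514 + a(z(-25, -5), 34*(-1)))/(68636 + 343993) = (-175514 + (518 + (1 - 25))/(2*((34*(-1)))))/(68636 + 343993) = (-175514 + (1/2)*(518 - 24)/(-34))/412629 = (-175514 + (1/2)*(-1/34)*494)*(1/412629) = (-175514 - 247/34)*(1/412629) = -5967723/34*1/412629 = -1989241/4676462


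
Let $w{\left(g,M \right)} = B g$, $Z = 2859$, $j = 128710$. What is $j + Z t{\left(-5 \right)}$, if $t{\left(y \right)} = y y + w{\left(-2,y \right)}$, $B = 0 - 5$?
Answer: $228775$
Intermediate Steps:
$B = -5$
$w{\left(g,M \right)} = - 5 g$
$t{\left(y \right)} = 10 + y^{2}$ ($t{\left(y \right)} = y y - -10 = y^{2} + 10 = 10 + y^{2}$)
$j + Z t{\left(-5 \right)} = 128710 + 2859 \left(10 + \left(-5\right)^{2}\right) = 128710 + 2859 \left(10 + 25\right) = 128710 + 2859 \cdot 35 = 128710 + 100065 = 228775$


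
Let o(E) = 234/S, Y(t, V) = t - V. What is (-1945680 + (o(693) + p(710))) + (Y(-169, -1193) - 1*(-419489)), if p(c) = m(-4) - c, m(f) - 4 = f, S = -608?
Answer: -463866725/304 ≈ -1.5259e+6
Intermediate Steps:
m(f) = 4 + f
o(E) = -117/304 (o(E) = 234/(-608) = 234*(-1/608) = -117/304)
p(c) = -c (p(c) = (4 - 4) - c = 0 - c = -c)
(-1945680 + (o(693) + p(710))) + (Y(-169, -1193) - 1*(-419489)) = (-1945680 + (-117/304 - 1*710)) + ((-169 - 1*(-1193)) - 1*(-419489)) = (-1945680 + (-117/304 - 710)) + ((-169 + 1193) + 419489) = (-1945680 - 215957/304) + (1024 + 419489) = -591702677/304 + 420513 = -463866725/304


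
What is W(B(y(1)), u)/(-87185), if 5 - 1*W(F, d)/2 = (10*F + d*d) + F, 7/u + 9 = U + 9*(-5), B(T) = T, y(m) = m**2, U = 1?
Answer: 33806/244902665 ≈ 0.00013804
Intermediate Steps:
u = -7/53 (u = 7/(-9 + (1 + 9*(-5))) = 7/(-9 + (1 - 45)) = 7/(-9 - 44) = 7/(-53) = 7*(-1/53) = -7/53 ≈ -0.13208)
W(F, d) = 10 - 22*F - 2*d**2 (W(F, d) = 10 - 2*((10*F + d*d) + F) = 10 - 2*((10*F + d**2) + F) = 10 - 2*((d**2 + 10*F) + F) = 10 - 2*(d**2 + 11*F) = 10 + (-22*F - 2*d**2) = 10 - 22*F - 2*d**2)
W(B(y(1)), u)/(-87185) = (10 - 22*1**2 - 2*(-7/53)**2)/(-87185) = (10 - 22*1 - 2*49/2809)*(-1/87185) = (10 - 22 - 98/2809)*(-1/87185) = -33806/2809*(-1/87185) = 33806/244902665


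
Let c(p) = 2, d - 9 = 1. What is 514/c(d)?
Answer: 257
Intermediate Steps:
d = 10 (d = 9 + 1 = 10)
514/c(d) = 514/2 = 514*(1/2) = 257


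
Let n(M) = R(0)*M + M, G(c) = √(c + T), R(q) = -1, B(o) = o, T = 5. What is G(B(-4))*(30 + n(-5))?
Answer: 30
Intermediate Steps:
G(c) = √(5 + c) (G(c) = √(c + 5) = √(5 + c))
n(M) = 0 (n(M) = -M + M = 0)
G(B(-4))*(30 + n(-5)) = √(5 - 4)*(30 + 0) = √1*30 = 1*30 = 30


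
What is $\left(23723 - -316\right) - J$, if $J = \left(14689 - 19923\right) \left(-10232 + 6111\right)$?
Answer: $-21545275$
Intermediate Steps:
$J = 21569314$ ($J = \left(-5234\right) \left(-4121\right) = 21569314$)
$\left(23723 - -316\right) - J = \left(23723 - -316\right) - 21569314 = \left(23723 + 316\right) - 21569314 = 24039 - 21569314 = -21545275$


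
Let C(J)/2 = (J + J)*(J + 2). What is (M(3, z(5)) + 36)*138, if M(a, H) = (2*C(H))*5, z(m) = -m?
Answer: 87768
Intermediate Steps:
C(J) = 4*J*(2 + J) (C(J) = 2*((J + J)*(J + 2)) = 2*((2*J)*(2 + J)) = 2*(2*J*(2 + J)) = 4*J*(2 + J))
M(a, H) = 40*H*(2 + H) (M(a, H) = (2*(4*H*(2 + H)))*5 = (8*H*(2 + H))*5 = 40*H*(2 + H))
(M(3, z(5)) + 36)*138 = (40*(-1*5)*(2 - 1*5) + 36)*138 = (40*(-5)*(2 - 5) + 36)*138 = (40*(-5)*(-3) + 36)*138 = (600 + 36)*138 = 636*138 = 87768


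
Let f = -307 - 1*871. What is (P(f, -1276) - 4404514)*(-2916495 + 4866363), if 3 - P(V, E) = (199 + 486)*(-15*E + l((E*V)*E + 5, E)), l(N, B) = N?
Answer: 2561749332182408592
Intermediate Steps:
f = -1178 (f = -307 - 871 = -1178)
P(V, E) = -3422 + 10275*E - 685*V*E² (P(V, E) = 3 - (199 + 486)*(-15*E + ((E*V)*E + 5)) = 3 - 685*(-15*E + (V*E² + 5)) = 3 - 685*(-15*E + (5 + V*E²)) = 3 - 685*(5 - 15*E + V*E²) = 3 - (3425 - 10275*E + 685*V*E²) = 3 + (-3425 + 10275*E - 685*V*E²) = -3422 + 10275*E - 685*V*E²)
(P(f, -1276) - 4404514)*(-2916495 + 4866363) = ((-3422 + 10275*(-1276) - 685*(-1178)*(-1276)²) - 4404514)*(-2916495 + 4866363) = ((-3422 - 13110900 - 685*(-1178)*1628176) - 4404514)*1949868 = ((-3422 - 13110900 + 1313824059680) - 4404514)*1949868 = (1313810945358 - 4404514)*1949868 = 1313806540844*1949868 = 2561749332182408592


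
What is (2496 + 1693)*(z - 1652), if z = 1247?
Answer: -1696545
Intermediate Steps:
(2496 + 1693)*(z - 1652) = (2496 + 1693)*(1247 - 1652) = 4189*(-405) = -1696545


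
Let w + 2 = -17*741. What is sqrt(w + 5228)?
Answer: 9*I*sqrt(91) ≈ 85.854*I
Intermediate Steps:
w = -12599 (w = -2 - 17*741 = -2 - 12597 = -12599)
sqrt(w + 5228) = sqrt(-12599 + 5228) = sqrt(-7371) = 9*I*sqrt(91)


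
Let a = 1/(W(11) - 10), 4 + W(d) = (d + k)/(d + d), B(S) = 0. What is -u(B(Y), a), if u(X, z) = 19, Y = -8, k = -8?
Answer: -19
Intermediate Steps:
W(d) = -4 + (-8 + d)/(2*d) (W(d) = -4 + (d - 8)/(d + d) = -4 + (-8 + d)/((2*d)) = -4 + (-8 + d)*(1/(2*d)) = -4 + (-8 + d)/(2*d))
a = -22/305 (a = 1/((-7/2 - 4/11) - 10) = 1/(-85/22 - 10) = 1/(-305/22) = -22/305 ≈ -0.072131)
-u(B(Y), a) = -1*19 = -19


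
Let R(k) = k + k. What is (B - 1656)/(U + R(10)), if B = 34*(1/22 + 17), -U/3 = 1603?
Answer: 11841/52679 ≈ 0.22478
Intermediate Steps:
U = -4809 (U = -3*1603 = -4809)
R(k) = 2*k
B = 6375/11 (B = 34*(1/22 + 17) = 34*(375/22) = 6375/11 ≈ 579.54)
(B - 1656)/(U + R(10)) = (6375/11 - 1656)/(-4809 + 2*10) = -11841/(11*(-4809 + 20)) = -11841/11/(-4789) = -11841/11*(-1/4789) = 11841/52679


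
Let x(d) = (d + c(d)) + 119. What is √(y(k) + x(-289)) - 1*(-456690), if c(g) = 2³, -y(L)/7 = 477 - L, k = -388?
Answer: 456690 + I*√6217 ≈ 4.5669e+5 + 78.848*I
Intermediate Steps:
y(L) = -3339 + 7*L (y(L) = -7*(477 - L) = -3339 + 7*L)
c(g) = 8
x(d) = 127 + d (x(d) = (d + 8) + 119 = (8 + d) + 119 = 127 + d)
√(y(k) + x(-289)) - 1*(-456690) = √((-3339 + 7*(-388)) + (127 - 289)) - 1*(-456690) = √((-3339 - 2716) - 162) + 456690 = √(-6055 - 162) + 456690 = √(-6217) + 456690 = I*√6217 + 456690 = 456690 + I*√6217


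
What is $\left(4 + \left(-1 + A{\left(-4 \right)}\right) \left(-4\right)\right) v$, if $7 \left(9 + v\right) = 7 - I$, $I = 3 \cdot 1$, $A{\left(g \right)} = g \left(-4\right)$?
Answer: $472$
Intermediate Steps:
$A{\left(g \right)} = - 4 g$
$I = 3$
$v = - \frac{59}{7}$ ($v = -9 + \frac{7 - 3}{7} = -9 + \frac{1}{7} \cdot 4 = -9 + \frac{4}{7} = - \frac{59}{7} \approx -8.4286$)
$\left(4 + \left(-1 + A{\left(-4 \right)}\right) \left(-4\right)\right) v = \left(4 + \left(-1 - -16\right) \left(-4\right)\right) \left(- \frac{59}{7}\right) = \left(4 + \left(-1 + 16\right) \left(-4\right)\right) \left(- \frac{59}{7}\right) = \left(4 + 15 \left(-4\right)\right) \left(- \frac{59}{7}\right) = \left(4 - 60\right) \left(- \frac{59}{7}\right) = \left(-56\right) \left(- \frac{59}{7}\right) = 472$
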